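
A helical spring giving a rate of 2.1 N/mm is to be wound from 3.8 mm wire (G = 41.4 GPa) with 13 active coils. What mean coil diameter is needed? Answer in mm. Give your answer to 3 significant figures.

34.1 mm

D = (Gd⁴/(8N_a·k))^(1/3) = (41.4×10³·3.8⁴/(8·13·2.1))^(1/3)
  = (39525.9)^(1/3) = 34.0639 mm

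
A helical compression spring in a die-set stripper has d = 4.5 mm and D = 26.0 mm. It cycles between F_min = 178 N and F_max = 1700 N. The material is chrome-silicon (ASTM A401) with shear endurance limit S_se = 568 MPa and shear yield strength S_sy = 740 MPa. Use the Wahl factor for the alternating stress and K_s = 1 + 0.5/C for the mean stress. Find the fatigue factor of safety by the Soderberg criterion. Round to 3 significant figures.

0.448

C = D/d = 26.0/4.5 = 5.7778; K_W = (4C−1)/(4C−4)+0.615/C = 1.2634; K_s = 1+0.5/C = 1.0865
F_a = (F_max−F_min)/2 = 761 N; F_m = (F_max+F_min)/2 = 939 N
τ_a = K_W·8F_aD/(πd³) = 1.2634 × 552.92 = 698.57 MPa
τ_m = K_s·8F_mD/(πd³) = 1.0865 × 682.25 = 741.29 MPa
Soderberg: 1/n_f = τ_a/S_se + τ_m/S_sy = 698.57/568 + 741.29/740 = 1.22987 + 1.00174 = 2.2316
n_f = 1/2.2316 = 0.4481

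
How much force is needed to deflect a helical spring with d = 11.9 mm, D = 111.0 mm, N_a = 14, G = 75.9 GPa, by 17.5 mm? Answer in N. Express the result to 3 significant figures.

k = Gd⁴/(8D³N_a) = (75.9×10³)(11.9⁴)/(8·111.0³·14) = 9.9367 N/mm
F = k·δ = 9.9367 × 17.5 = 173.89 N

174 N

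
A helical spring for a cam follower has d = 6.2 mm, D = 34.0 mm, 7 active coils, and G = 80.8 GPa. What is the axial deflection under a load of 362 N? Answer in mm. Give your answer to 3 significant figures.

6.67 mm

k = Gd⁴/(8D³N_a) = (80.8×10³)(6.2⁴)/(8·34.0³·7) = 54.244 N/mm
δ = F/k = 362 / 54.244 = 6.6735 mm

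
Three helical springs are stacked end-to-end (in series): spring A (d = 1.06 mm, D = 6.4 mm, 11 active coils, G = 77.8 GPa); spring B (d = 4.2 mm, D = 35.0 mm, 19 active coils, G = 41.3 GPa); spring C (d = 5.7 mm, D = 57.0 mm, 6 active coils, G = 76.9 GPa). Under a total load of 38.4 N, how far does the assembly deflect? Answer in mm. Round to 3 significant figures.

k_A = Gd⁴/(8D³N_a) = (77.8×10³)(1.06⁴)/(8·6.4³·11) = 4.2578 N/mm
k_B = Gd⁴/(8D³N_a) = (41.3×10³)(4.2⁴)/(8·35.0³·19) = 1.972 N/mm
k_C = Gd⁴/(8D³N_a) = (76.9×10³)(5.7⁴)/(8·57.0³·6) = 9.1319 N/mm
Series: 1/k_eq = 1/4.2578 + 1/1.972 + 1/9.1319 = 0.85148; k_eq = 1.1744 N/mm
δ = F/k_eq = 38.4/1.1744 = 32.697 mm

32.7 mm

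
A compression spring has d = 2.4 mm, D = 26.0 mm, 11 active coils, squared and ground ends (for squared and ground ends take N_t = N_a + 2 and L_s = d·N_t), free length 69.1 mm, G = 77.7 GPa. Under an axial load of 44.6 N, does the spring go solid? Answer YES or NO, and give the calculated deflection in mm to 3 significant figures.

k = Gd⁴/(8D³N_a) = (77.7×10³)(2.4⁴)/(8·26.0³·11) = 1.6667 N/mm
N_t = 13; L_s = 2.4·13 = 31.2 mm; δ_solid = L₀ − L_s = 69.1 − 31.2 = 37.9 mm
δ = F/k = 44.6/1.6667 = 26.759 mm
δ < δ_solid → spring does not go solid

NO, δ = 26.8 mm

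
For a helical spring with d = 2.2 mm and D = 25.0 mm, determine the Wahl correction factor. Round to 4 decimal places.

C = D/d = 25.0/2.2 = 11.3636
K_W = (4C−1)/(4C−4) + 0.615/C = 44.455/41.455 + 0.0541 = 1.1265

1.1265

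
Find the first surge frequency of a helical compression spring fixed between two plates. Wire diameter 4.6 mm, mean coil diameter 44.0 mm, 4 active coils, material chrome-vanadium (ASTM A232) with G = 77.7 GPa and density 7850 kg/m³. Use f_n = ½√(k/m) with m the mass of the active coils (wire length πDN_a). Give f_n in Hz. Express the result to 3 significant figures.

210 Hz

k = Gd⁴/(8D³N_a) = (77.7×10³)(4.6⁴)/(8·44.0³·4) = 12.763 N/mm = 12763 N/m
Wire length L = πDN_a = π·44.0·4 = 552.92 mm
m = ρ·(πd²/4)·L = 7850 × 16.619×10⁻⁶ m² × 0.55292 m = 0.072134 kg
f_n = ½√(k/m) = 0.5·√(12763/0.072134) = 0.5·√(1.7693e+05) = 210.32 Hz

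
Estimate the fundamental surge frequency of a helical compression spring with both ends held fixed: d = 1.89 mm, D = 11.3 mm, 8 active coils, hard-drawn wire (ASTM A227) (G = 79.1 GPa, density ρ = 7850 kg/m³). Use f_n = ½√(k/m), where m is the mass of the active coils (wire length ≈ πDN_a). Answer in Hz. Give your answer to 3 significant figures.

k = Gd⁴/(8D³N_a) = (79.1×10³)(1.89⁴)/(8·11.3³·8) = 10.93 N/mm = 10930 N/m
Wire length L = πDN_a = π·11.3·8 = 284 mm
m = ρ·(πd²/4)·L = 7850 × 2.8055×10⁻⁶ m² × 0.284 m = 0.0062546 kg
f_n = ½√(k/m) = 0.5·√(10930/0.0062546) = 0.5·√(1.7475e+06) = 660.96 Hz

661 Hz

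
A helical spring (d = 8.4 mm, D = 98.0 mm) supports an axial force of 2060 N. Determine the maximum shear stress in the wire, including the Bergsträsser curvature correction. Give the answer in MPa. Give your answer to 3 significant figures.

967 MPa

Spring index C = D/d = 98.0/8.4 = 11.6667
K_B = (4C+2)/(4C−3) = 48.667/43.667 = 1.1145
τ₀ = 8FD/(πd³) = 8·2060·98.0/(π·8.4³) = 1.61504e+06/1862 = 867.35 MPa
τ_max = K·τ₀ = 1.1145 × 867.35 = 966.67 MPa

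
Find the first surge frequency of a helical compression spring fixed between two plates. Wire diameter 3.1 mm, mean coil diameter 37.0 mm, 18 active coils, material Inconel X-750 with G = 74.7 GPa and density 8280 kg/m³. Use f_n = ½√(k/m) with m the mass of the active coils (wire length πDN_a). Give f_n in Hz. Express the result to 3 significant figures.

42.5 Hz

k = Gd⁴/(8D³N_a) = (74.7×10³)(3.1⁴)/(8·37.0³·18) = 0.9458 N/mm = 945.8 N/m
Wire length L = πDN_a = π·37.0·18 = 2092.3 mm
m = ρ·(πd²/4)·L = 8280 × 7.5477×10⁻⁶ m² × 2.0923 m = 0.13076 kg
f_n = ½√(k/m) = 0.5·√(945.8/0.13076) = 0.5·√(7233.2) = 42.524 Hz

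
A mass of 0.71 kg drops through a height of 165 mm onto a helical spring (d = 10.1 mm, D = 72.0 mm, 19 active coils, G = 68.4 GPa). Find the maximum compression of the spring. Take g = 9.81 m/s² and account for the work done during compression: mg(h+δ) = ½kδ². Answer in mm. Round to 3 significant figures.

14.1 mm

k = Gd⁴/(8D³N_a) = (68.4×10³)(10.1⁴)/(8·72.0³·19) = 12.546 N/mm
W = mg = 0.71 × 9.81 = 6.9651 N
½kδ² − Wδ − Wh = 0 → δ = (W + √(W² + 2kWh))/k
δ = (6.9651 + √(48.513 + 28836.5))/12.546 = (6.9651 + 169.96)/12.546 = 14.102 mm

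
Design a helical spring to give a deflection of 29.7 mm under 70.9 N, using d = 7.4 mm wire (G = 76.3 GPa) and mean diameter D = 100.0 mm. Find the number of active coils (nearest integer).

12

Required rate k = F/δ = 70.9/29.7 = 2.3872 N/mm
N_a = Gd⁴/(8D³k) = (76.3×10³ × 7.4⁴)/(8 × 100.0³ × 2.3872)
    = 2.28798e+08 / 1.90976e+07 = 11.98 → 12 coils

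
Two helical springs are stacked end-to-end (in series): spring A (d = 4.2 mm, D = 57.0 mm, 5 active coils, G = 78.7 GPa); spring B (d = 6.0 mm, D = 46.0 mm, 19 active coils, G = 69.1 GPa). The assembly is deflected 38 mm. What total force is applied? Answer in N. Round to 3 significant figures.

81.2 N

k_A = Gd⁴/(8D³N_a) = (78.7×10³)(4.2⁴)/(8·57.0³·5) = 3.3059 N/mm
k_B = Gd⁴/(8D³N_a) = (69.1×10³)(6.0⁴)/(8·46.0³·19) = 6.0529 N/mm
Series: 1/k_eq = 1/3.3059 + 1/6.0529 = 0.4677; k_eq = 2.1381 N/mm
F = k_eq·δ = 2.1381·38 = 81.249 N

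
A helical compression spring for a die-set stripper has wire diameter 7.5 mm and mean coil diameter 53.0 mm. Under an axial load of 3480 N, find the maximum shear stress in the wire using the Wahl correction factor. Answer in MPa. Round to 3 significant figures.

1350 MPa

Spring index C = D/d = 53.0/7.5 = 7.0667
K_W = (4C−1)/(4C−4) + 0.615/C = 27.267/24.267 + 0.0870 = 1.2107
τ₀ = 8FD/(πd³) = 8·3480·53.0/(π·7.5³) = 1.47552e+06/1325.4 = 1113.3 MPa
τ_max = K·τ₀ = 1.2107 × 1113.3 = 1347.8 MPa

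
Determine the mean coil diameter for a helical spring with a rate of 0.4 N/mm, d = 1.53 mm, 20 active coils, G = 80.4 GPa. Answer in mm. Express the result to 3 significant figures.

19.0 mm

D = (Gd⁴/(8N_a·k))^(1/3) = (80.4×10³·1.53⁴/(8·20·0.4))^(1/3)
  = (6884.01)^(1/3) = 19.0231 mm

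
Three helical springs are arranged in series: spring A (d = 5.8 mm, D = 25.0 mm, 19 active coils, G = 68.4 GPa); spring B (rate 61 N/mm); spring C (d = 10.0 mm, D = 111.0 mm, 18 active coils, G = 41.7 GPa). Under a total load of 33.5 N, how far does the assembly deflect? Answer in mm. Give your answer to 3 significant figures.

k_A = Gd⁴/(8D³N_a) = (68.4×10³)(5.8⁴)/(8·25.0³·19) = 32.592 N/mm
k_C = Gd⁴/(8D³N_a) = (41.7×10³)(10.0⁴)/(8·111.0³·18) = 2.1174 N/mm
Series: 1/k_eq = 1/32.592 + 1/61 + 1/2.1174 = 0.51935; k_eq = 1.9255 N/mm
δ = F/k_eq = 33.5/1.9255 = 17.398 mm

17.4 mm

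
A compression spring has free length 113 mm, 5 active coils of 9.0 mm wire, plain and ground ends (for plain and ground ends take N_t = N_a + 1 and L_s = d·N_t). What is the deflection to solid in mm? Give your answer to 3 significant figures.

59.0 mm

N_t = 6; L_s = 9.0·6 = 54 mm
δ_solid = L₀ − L_s = 113 − 54 = 59 mm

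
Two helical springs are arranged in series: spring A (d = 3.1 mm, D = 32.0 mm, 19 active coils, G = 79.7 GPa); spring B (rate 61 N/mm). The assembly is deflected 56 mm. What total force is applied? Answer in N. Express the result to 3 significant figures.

k_A = Gd⁴/(8D³N_a) = (79.7×10³)(3.1⁴)/(8·32.0³·19) = 1.4778 N/mm
Series: 1/k_eq = 1/1.4778 + 1/61 = 0.69308; k_eq = 1.4428 N/mm
F = k_eq·δ = 1.4428·56 = 80.799 N

80.8 N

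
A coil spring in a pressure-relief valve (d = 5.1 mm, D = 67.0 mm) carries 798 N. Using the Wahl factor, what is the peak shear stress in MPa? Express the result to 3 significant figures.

Spring index C = D/d = 67.0/5.1 = 13.1373
K_W = (4C−1)/(4C−4) + 0.615/C = 51.549/48.549 + 0.0468 = 1.1086
τ₀ = 8FD/(πd³) = 8·798·67.0/(π·5.1³) = 427728/416.74 = 1026.4 MPa
τ_max = K·τ₀ = 1.1086 × 1026.4 = 1137.8 MPa

1140 MPa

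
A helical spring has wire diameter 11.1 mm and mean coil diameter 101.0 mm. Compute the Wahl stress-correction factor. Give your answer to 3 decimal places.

C = D/d = 101.0/11.1 = 9.0991
K_W = (4C−1)/(4C−4) + 0.615/C = 35.396/32.396 + 0.0676 = 1.1602

1.160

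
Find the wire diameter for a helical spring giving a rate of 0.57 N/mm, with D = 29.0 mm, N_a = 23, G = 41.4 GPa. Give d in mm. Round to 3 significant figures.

2.80 mm

d = (8D³N_a·k / G)^(1/4) = (8·29.0³·23·0.57 / (41.4×10³))^0.25
  = (61.785)^0.25 = 2.8036 mm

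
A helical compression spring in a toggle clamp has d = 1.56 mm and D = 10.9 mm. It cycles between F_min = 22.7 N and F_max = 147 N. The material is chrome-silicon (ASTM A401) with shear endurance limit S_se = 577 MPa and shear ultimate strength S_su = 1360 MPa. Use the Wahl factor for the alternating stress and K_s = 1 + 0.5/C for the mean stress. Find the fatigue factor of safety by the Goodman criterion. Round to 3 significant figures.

0.692

C = D/d = 10.9/1.56 = 6.9872; K_W = (4C−1)/(4C−4)+0.615/C = 1.2133; K_s = 1+0.5/C = 1.0716
F_a = (F_max−F_min)/2 = 62.15 N; F_m = (F_max+F_min)/2 = 84.85 N
τ_a = K_W·8F_aD/(πd³) = 1.2133 × 454.4 = 551.31 MPa
τ_m = K_s·8F_mD/(πd³) = 1.0716 × 620.36 = 664.75 MPa
Goodman: 1/n_f = τ_a/S_se + τ_m/S_su = 551.31/577 + 664.75/1360 = 0.95548 + 0.48879 = 1.4443
n_f = 1/1.4443 = 0.6924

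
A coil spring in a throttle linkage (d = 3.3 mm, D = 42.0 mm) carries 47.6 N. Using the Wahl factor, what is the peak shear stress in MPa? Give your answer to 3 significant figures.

158 MPa

Spring index C = D/d = 42.0/3.3 = 12.7273
K_W = (4C−1)/(4C−4) + 0.615/C = 49.909/46.909 + 0.0483 = 1.1123
τ₀ = 8FD/(πd³) = 8·47.6·42.0/(π·3.3³) = 15993.6/112.9 = 141.66 MPa
τ_max = K·τ₀ = 1.1123 × 141.66 = 157.57 MPa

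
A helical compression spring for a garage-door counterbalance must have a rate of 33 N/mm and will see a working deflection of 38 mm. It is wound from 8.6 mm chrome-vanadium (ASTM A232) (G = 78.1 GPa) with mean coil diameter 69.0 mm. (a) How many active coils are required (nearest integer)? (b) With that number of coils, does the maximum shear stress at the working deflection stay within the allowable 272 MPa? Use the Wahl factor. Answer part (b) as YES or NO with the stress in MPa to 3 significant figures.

N_a = Gd⁴/(8D³k) = (78.1×10³)(8.6⁴)/(8·69.0³·33) = 4.926 → N_a = 5
Actual rate k = Gd⁴/(8D³·5) = 32.512 N/mm
Working load F = kδ = 32.512·38 = 1235.4 N
C = 69.0/8.6 = 8.0233; K_W = (4C−1)/(4C−4)+0.615/C = 1.1834
τ_max = K_W·8FD/(πd³) = 1.1834·341.28 = 403.89 MPa
τ_max > 272 MPa → exceeds allowable

(a) 5 coils; (b) NO, τ_max = 404 MPa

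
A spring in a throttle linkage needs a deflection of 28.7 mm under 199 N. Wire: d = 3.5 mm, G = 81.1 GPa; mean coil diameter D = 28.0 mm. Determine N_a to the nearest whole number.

10

Required rate k = F/δ = 199/28.7 = 6.9338 N/mm
N_a = Gd⁴/(8D³k) = (81.1×10³ × 3.5⁴)/(8 × 28.0³ × 6.9338)
    = 1.21701e+07 / 1.21769e+06 = 9.994 → 10 coils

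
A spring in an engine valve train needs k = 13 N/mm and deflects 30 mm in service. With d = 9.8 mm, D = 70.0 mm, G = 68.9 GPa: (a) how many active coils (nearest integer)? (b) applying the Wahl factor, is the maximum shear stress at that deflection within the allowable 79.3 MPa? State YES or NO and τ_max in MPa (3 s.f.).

N_a = Gd⁴/(8D³k) = (68.9×10³)(9.8⁴)/(8·70.0³·13) = 17.82 → N_a = 18
Actual rate k = Gd⁴/(8D³·18) = 12.867 N/mm
Working load F = kδ = 12.867·30 = 386 N
C = 70.0/9.8 = 7.1429; K_W = (4C−1)/(4C−4)+0.615/C = 1.2082
τ_max = K_W·8FD/(πd³) = 1.2082·73.105 = 88.325 MPa
τ_max > 79.3 MPa → exceeds allowable

(a) 18 coils; (b) NO, τ_max = 88.3 MPa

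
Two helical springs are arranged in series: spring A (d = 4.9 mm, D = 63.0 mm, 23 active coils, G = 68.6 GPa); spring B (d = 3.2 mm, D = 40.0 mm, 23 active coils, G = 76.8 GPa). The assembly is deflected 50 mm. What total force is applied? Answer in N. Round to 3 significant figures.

19.0 N

k_A = Gd⁴/(8D³N_a) = (68.6×10³)(4.9⁴)/(8·63.0³·23) = 0.85955 N/mm
k_B = Gd⁴/(8D³N_a) = (76.8×10³)(3.2⁴)/(8·40.0³·23) = 0.68385 N/mm
Series: 1/k_eq = 1/0.85955 + 1/0.68385 = 2.6257; k_eq = 0.38085 N/mm
F = k_eq·δ = 0.38085·50 = 19.042 N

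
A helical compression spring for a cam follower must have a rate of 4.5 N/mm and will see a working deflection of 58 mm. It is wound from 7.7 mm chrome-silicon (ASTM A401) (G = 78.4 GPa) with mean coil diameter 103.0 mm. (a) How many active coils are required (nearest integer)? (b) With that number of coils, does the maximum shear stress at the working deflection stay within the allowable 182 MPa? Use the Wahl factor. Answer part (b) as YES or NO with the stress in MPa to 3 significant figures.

(a) 7 coils; (b) YES, τ_max = 166 MPa

N_a = Gd⁴/(8D³k) = (78.4×10³)(7.7⁴)/(8·103.0³·4.5) = 7.006 → N_a = 7
Actual rate k = Gd⁴/(8D³·7) = 4.5038 N/mm
Working load F = kδ = 4.5038·58 = 261.22 N
C = 103.0/7.7 = 13.3766; K_W = (4C−1)/(4C−4)+0.615/C = 1.1066
τ_max = K_W·8FD/(πd³) = 1.1066·150.08 = 166.07 MPa
τ_max ≤ 182 MPa → acceptable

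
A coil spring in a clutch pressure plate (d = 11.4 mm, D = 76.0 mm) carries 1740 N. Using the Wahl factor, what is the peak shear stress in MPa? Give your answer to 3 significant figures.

278 MPa

Spring index C = D/d = 76.0/11.4 = 6.6667
K_W = (4C−1)/(4C−4) + 0.615/C = 25.667/22.667 + 0.0923 = 1.2246
τ₀ = 8FD/(πd³) = 8·1740·76.0/(π·11.4³) = 1.05792e+06/4654.4 = 227.29 MPa
τ_max = K·τ₀ = 1.2246 × 227.29 = 278.35 MPa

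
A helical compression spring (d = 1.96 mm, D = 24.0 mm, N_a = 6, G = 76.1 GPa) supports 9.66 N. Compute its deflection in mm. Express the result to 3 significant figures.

k = Gd⁴/(8D³N_a) = (76.1×10³)(1.96⁴)/(8·24.0³·6) = 1.6925 N/mm
δ = F/k = 9.66 / 1.6925 = 5.7075 mm

5.71 mm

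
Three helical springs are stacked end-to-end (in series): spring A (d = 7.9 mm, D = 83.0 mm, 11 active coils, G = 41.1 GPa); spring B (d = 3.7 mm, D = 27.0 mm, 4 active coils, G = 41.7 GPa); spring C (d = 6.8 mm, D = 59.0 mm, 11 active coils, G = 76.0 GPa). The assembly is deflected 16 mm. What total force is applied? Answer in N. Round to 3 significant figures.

31.6 N

k_A = Gd⁴/(8D³N_a) = (41.1×10³)(7.9⁴)/(8·83.0³·11) = 3.1815 N/mm
k_B = Gd⁴/(8D³N_a) = (41.7×10³)(3.7⁴)/(8·27.0³·4) = 12.408 N/mm
k_C = Gd⁴/(8D³N_a) = (76.0×10³)(6.8⁴)/(8·59.0³·11) = 8.9911 N/mm
Series: 1/k_eq = 1/3.1815 + 1/12.408 + 1/8.9911 = 0.50613; k_eq = 1.9758 N/mm
F = k_eq·δ = 1.9758·16 = 31.612 N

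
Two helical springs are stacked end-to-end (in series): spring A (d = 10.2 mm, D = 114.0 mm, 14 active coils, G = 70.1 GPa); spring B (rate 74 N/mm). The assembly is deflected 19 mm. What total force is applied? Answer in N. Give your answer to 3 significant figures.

81.8 N

k_A = Gd⁴/(8D³N_a) = (70.1×10³)(10.2⁴)/(8·114.0³·14) = 4.5728 N/mm
Series: 1/k_eq = 1/4.5728 + 1/74 = 0.2322; k_eq = 4.3067 N/mm
F = k_eq·δ = 4.3067·19 = 81.827 N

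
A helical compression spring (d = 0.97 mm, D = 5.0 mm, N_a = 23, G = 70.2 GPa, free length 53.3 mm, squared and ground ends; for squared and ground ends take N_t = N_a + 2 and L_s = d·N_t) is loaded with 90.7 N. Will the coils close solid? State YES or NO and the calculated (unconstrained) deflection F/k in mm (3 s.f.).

k = Gd⁴/(8D³N_a) = (70.2×10³)(0.97⁴)/(8·5.0³·23) = 2.7021 N/mm
N_t = 25; L_s = 0.97·25 = 24.25 mm; δ_solid = L₀ − L_s = 53.3 − 24.25 = 29.05 mm
δ = F/k = 90.7/2.7021 = 33.567 mm
δ ≥ δ_solid → spring goes solid

YES, δ = 33.6 mm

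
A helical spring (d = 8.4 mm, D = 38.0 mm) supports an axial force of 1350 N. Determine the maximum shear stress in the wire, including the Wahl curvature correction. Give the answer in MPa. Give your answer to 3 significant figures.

297 MPa

Spring index C = D/d = 38.0/8.4 = 4.5238
K_W = (4C−1)/(4C−4) + 0.615/C = 17.095/14.095 + 0.1359 = 1.3488
τ₀ = 8FD/(πd³) = 8·1350·38.0/(π·8.4³) = 410400/1862 = 220.4 MPa
τ_max = K·τ₀ = 1.3488 × 220.4 = 297.28 MPa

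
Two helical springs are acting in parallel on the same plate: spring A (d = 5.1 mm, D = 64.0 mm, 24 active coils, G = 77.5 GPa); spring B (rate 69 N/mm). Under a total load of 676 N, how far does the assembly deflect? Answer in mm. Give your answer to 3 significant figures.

9.65 mm

k_A = Gd⁴/(8D³N_a) = (77.5×10³)(5.1⁴)/(8·64.0³·24) = 1.0417 N/mm
Parallel: k_eq = 1.0417 + 69 = 70.042 N/mm
δ = F/k_eq = 676/70.042 = 9.6514 mm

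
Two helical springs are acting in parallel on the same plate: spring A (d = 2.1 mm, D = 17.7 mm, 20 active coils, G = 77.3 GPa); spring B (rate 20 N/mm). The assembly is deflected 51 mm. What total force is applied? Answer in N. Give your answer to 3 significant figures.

1110 N

k_A = Gd⁴/(8D³N_a) = (77.3×10³)(2.1⁴)/(8·17.7³·20) = 1.6944 N/mm
Parallel: k_eq = 1.6944 + 20 = 21.694 N/mm
F = k_eq·δ = 21.694·51 = 1106.4 N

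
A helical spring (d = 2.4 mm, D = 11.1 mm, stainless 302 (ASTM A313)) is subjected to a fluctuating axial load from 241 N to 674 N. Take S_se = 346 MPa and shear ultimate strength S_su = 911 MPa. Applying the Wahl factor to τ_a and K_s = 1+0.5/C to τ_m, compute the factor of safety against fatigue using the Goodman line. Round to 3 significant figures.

C = D/d = 11.1/2.4 = 4.6250; K_W = (4C−1)/(4C−4)+0.615/C = 1.3399; K_s = 1+0.5/C = 1.1081
F_a = (F_max−F_min)/2 = 216.5 N; F_m = (F_max+F_min)/2 = 457.5 N
τ_a = K_W·8F_aD/(πd³) = 1.3399 × 442.68 = 593.13 MPa
τ_m = K_s·8F_mD/(πd³) = 1.1081 × 935.45 = 1036.6 MPa
Goodman: 1/n_f = τ_a/S_se + τ_m/S_su = 593.13/346 + 1036.6/911 = 1.71425 + 1.13785 = 2.8521
n_f = 1/2.8521 = 0.3506

0.351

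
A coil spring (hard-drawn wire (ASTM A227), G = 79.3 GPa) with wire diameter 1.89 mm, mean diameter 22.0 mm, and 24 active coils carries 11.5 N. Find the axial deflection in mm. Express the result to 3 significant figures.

k = Gd⁴/(8D³N_a) = (79.3×10³)(1.89⁴)/(8·22.0³·24) = 0.49494 N/mm
δ = F/k = 11.5 / 0.49494 = 23.235 mm

23.2 mm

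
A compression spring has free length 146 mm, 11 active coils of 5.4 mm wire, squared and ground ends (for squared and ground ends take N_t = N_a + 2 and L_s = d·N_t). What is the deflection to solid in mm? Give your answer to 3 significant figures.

N_t = 13; L_s = 5.4·13 = 70.2 mm
δ_solid = L₀ − L_s = 146 − 70.2 = 75.8 mm

75.8 mm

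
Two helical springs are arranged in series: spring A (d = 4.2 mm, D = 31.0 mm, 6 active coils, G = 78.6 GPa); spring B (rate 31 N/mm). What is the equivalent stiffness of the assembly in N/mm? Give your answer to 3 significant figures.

11.0 N/mm

k_A = Gd⁴/(8D³N_a) = (78.6×10³)(4.2⁴)/(8·31.0³·6) = 17.104 N/mm
Series: 1/k_eq = 1/17.104 + 1/31 = 0.090724; k_eq = 11.022 N/mm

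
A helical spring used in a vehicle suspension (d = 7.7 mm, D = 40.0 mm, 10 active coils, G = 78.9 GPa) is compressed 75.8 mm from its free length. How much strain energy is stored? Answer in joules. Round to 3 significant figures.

156 J

k = Gd⁴/(8D³N_a) = (78.9×10³)(7.7⁴)/(8·40.0³·10) = 54.171 N/mm
U = ½kδ² = 0.5 × 54.171 × 75.8² = 1.5562e+05 N·mm = 155.62 J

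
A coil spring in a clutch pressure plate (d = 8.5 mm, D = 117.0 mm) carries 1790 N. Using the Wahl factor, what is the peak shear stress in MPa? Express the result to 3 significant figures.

Spring index C = D/d = 117.0/8.5 = 13.7647
K_W = (4C−1)/(4C−4) + 0.615/C = 54.059/51.059 + 0.0447 = 1.1034
τ₀ = 8FD/(πd³) = 8·1790·117.0/(π·8.5³) = 1.67544e+06/1929.3 = 868.4 MPa
τ_max = K·τ₀ = 1.1034 × 868.4 = 958.23 MPa

958 MPa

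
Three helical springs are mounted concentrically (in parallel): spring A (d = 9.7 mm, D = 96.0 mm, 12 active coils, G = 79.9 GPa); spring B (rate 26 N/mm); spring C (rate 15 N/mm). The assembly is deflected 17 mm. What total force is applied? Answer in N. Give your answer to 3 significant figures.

k_A = Gd⁴/(8D³N_a) = (79.9×10³)(9.7⁴)/(8·96.0³·12) = 8.3282 N/mm
Parallel: k_eq = 8.3282 + 26 + 15 = 49.328 N/mm
F = k_eq·δ = 49.328·17 = 838.58 N

839 N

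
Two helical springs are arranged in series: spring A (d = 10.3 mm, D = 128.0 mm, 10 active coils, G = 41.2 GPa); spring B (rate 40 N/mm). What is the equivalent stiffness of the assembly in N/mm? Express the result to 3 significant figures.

2.59 N/mm

k_A = Gd⁴/(8D³N_a) = (41.2×10³)(10.3⁴)/(8·128.0³·10) = 2.7639 N/mm
Series: 1/k_eq = 1/2.7639 + 1/40 = 0.3868; k_eq = 2.5853 N/mm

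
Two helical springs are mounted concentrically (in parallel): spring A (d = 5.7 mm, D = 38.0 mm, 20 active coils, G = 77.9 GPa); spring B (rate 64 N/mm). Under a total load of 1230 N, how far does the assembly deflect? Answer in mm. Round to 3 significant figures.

16.8 mm

k_A = Gd⁴/(8D³N_a) = (77.9×10³)(5.7⁴)/(8·38.0³·20) = 9.3663 N/mm
Parallel: k_eq = 9.3663 + 64 = 73.366 N/mm
δ = F/k_eq = 1230/73.366 = 16.765 mm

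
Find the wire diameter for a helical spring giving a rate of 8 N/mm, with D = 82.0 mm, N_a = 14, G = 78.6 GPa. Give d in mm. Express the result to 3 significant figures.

d = (8D³N_a·k / G)^(1/4) = (8·82.0³·14·8 / (78.6×10³))^0.25
  = (6285.3)^0.25 = 8.9039 mm

8.90 mm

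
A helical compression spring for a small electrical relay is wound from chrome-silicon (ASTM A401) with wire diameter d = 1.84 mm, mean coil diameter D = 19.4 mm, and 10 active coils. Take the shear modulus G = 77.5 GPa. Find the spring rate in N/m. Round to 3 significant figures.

k = Gd⁴/(8D³N_a) = (77.5×10³ × 1.84⁴) / (8 × 19.4³ × 10)
  = 888327 / 584111 = 1.5208 N/mm = 1520.8 N/m

1520 N/m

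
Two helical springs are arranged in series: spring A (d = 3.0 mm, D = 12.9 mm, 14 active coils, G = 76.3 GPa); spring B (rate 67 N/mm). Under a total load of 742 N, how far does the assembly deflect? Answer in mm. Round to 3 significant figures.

39.9 mm

k_A = Gd⁴/(8D³N_a) = (76.3×10³)(3.0⁴)/(8·12.9³·14) = 25.705 N/mm
Series: 1/k_eq = 1/25.705 + 1/67 = 0.053828; k_eq = 18.578 N/mm
δ = F/k_eq = 742/18.578 = 39.94 mm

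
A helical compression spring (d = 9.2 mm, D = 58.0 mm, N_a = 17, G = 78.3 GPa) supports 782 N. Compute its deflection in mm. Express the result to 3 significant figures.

37.0 mm

k = Gd⁴/(8D³N_a) = (78.3×10³)(9.2⁴)/(8·58.0³·17) = 21.139 N/mm
δ = F/k = 782 / 21.139 = 36.993 mm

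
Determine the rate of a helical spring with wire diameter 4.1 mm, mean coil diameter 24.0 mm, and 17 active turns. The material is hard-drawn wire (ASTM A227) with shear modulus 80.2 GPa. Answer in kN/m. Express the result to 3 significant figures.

k = Gd⁴/(8D³N_a) = (80.2×10³ × 4.1⁴) / (8 × 24.0³ × 17)
  = 2.26626e+07 / 1.88006e+06 = 12.054 N/mm

12.1 kN/m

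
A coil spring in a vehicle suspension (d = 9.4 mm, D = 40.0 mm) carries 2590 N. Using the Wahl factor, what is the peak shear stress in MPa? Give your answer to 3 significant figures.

437 MPa

Spring index C = D/d = 40.0/9.4 = 4.2553
K_W = (4C−1)/(4C−4) + 0.615/C = 16.021/13.021 + 0.1445 = 1.3749
τ₀ = 8FD/(πd³) = 8·2590·40.0/(π·9.4³) = 828800/2609.4 = 317.63 MPa
τ_max = K·τ₀ = 1.3749 × 317.63 = 436.71 MPa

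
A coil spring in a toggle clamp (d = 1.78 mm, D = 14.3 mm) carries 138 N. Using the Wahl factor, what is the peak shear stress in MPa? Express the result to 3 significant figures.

1050 MPa

Spring index C = D/d = 14.3/1.78 = 8.0337
K_W = (4C−1)/(4C−4) + 0.615/C = 31.135/28.135 + 0.0766 = 1.1832
τ₀ = 8FD/(πd³) = 8·138·14.3/(π·1.78³) = 15787.2/17.718 = 891.04 MPa
τ_max = K·τ₀ = 1.1832 × 891.04 = 1054.3 MPa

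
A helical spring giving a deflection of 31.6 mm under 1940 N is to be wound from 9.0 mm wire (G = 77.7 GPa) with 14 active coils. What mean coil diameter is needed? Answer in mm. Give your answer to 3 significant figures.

Required rate k = F/δ = 1940/31.6 = 61.392 N/mm
D = (Gd⁴/(8N_a·k))^(1/3) = (77.7×10³·9.0⁴/(8·14·61.392))^(1/3)
  = (74141)^(1/3) = 42.0100 mm

42.0 mm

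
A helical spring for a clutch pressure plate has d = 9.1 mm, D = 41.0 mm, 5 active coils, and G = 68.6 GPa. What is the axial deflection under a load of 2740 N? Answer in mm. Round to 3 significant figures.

16.1 mm

k = Gd⁴/(8D³N_a) = (68.6×10³)(9.1⁴)/(8·41.0³·5) = 170.64 N/mm
δ = F/k = 2740 / 170.64 = 16.057 mm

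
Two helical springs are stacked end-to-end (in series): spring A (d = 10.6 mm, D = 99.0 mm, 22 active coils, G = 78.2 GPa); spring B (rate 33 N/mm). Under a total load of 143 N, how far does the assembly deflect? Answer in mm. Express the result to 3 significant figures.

k_A = Gd⁴/(8D³N_a) = (78.2×10³)(10.6⁴)/(8·99.0³·22) = 5.7811 N/mm
Series: 1/k_eq = 1/5.7811 + 1/33 = 0.20328; k_eq = 4.9193 N/mm
δ = F/k_eq = 143/4.9193 = 29.069 mm

29.1 mm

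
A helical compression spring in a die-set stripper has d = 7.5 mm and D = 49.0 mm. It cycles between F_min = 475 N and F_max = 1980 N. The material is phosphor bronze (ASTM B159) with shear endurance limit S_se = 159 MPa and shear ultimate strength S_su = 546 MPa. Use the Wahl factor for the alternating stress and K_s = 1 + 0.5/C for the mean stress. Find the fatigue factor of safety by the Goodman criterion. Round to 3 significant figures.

C = D/d = 49.0/7.5 = 6.5333; K_W = (4C−1)/(4C−4)+0.615/C = 1.2297; K_s = 1+0.5/C = 1.0765
F_a = (F_max−F_min)/2 = 752.5 N; F_m = (F_max+F_min)/2 = 1227.5 N
τ_a = K_W·8F_aD/(πd³) = 1.2297 × 222.57 = 273.68 MPa
τ_m = K_s·8F_mD/(πd³) = 1.0765 × 363.06 = 390.84 MPa
Goodman: 1/n_f = τ_a/S_se + τ_m/S_su = 273.68/159 + 390.84/546 = 1.72128 + 0.71583 = 2.4371
n_f = 1/2.4371 = 0.4103

0.410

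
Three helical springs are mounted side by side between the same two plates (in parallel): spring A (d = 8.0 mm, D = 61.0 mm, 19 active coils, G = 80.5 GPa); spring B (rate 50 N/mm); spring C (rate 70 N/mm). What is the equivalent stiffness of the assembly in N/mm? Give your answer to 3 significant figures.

130 N/mm

k_A = Gd⁴/(8D³N_a) = (80.5×10³)(8.0⁴)/(8·61.0³·19) = 9.557 N/mm
Parallel: k_eq = 9.557 + 50 + 70 = 129.56 N/mm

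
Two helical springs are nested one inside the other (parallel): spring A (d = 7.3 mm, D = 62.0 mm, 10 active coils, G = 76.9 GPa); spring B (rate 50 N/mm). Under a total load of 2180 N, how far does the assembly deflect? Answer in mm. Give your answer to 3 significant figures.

k_A = Gd⁴/(8D³N_a) = (76.9×10³)(7.3⁴)/(8·62.0³·10) = 11.454 N/mm
Parallel: k_eq = 11.454 + 50 = 61.454 N/mm
δ = F/k_eq = 2180/61.454 = 35.474 mm

35.5 mm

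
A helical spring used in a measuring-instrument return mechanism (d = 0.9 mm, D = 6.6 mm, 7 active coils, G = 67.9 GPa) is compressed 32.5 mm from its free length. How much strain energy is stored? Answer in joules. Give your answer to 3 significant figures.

k = Gd⁴/(8D³N_a) = (67.9×10³)(0.9⁴)/(8·6.6³·7) = 2.7671 N/mm
U = ½kδ² = 0.5 × 2.7671 × 32.5² = 1461.4 N·mm = 1.4614 J

1.46 J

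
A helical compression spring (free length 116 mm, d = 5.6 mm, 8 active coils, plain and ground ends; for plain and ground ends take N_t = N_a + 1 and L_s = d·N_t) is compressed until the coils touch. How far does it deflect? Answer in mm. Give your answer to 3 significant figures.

N_t = 9; L_s = 5.6·9 = 50.4 mm
δ_solid = L₀ − L_s = 116 − 50.4 = 65.6 mm

65.6 mm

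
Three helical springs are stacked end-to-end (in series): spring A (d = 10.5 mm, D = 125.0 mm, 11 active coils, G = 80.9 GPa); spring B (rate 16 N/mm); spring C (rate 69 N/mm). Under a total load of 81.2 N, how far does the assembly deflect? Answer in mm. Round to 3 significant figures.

k_A = Gd⁴/(8D³N_a) = (80.9×10³)(10.5⁴)/(8·125.0³·11) = 5.7213 N/mm
Series: 1/k_eq = 1/5.7213 + 1/16 + 1/69 = 0.25178; k_eq = 3.9717 N/mm
δ = F/k_eq = 81.2/3.9717 = 20.444 mm

20.4 mm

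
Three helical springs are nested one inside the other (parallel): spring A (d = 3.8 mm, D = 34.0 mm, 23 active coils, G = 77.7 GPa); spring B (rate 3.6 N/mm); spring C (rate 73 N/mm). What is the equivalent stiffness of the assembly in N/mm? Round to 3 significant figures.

k_A = Gd⁴/(8D³N_a) = (77.7×10³)(3.8⁴)/(8·34.0³·23) = 2.2403 N/mm
Parallel: k_eq = 2.2403 + 3.6 + 73 = 78.84 N/mm

78.8 N/mm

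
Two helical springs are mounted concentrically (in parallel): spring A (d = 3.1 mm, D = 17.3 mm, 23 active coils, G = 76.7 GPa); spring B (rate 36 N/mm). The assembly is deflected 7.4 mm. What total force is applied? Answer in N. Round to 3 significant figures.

321 N

k_A = Gd⁴/(8D³N_a) = (76.7×10³)(3.1⁴)/(8·17.3³·23) = 7.4351 N/mm
Parallel: k_eq = 7.4351 + 36 = 43.435 N/mm
F = k_eq·δ = 43.435·7.4 = 321.42 N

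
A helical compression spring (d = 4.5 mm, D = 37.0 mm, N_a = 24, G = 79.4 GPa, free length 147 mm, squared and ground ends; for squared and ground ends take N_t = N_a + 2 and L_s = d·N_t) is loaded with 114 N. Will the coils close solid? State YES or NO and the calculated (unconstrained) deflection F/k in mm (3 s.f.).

k = Gd⁴/(8D³N_a) = (79.4×10³)(4.5⁴)/(8·37.0³·24) = 3.3478 N/mm
N_t = 26; L_s = 4.5·26 = 117 mm; δ_solid = L₀ − L_s = 147 − 117 = 30 mm
δ = F/k = 114/3.3478 = 34.052 mm
δ ≥ δ_solid → spring goes solid

YES, δ = 34.1 mm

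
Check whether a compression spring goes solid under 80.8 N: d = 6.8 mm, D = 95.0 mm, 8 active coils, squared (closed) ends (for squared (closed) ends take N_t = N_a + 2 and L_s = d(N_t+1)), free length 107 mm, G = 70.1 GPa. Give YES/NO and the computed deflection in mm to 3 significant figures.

NO, δ = 29.6 mm

k = Gd⁴/(8D³N_a) = (70.1×10³)(6.8⁴)/(8·95.0³·8) = 2.7315 N/mm
N_t = 10; L_s = 6.8·11 = 74.8 mm; δ_solid = L₀ − L_s = 107 − 74.8 = 32.2 mm
δ = F/k = 80.8/2.7315 = 29.581 mm
δ < δ_solid → spring does not go solid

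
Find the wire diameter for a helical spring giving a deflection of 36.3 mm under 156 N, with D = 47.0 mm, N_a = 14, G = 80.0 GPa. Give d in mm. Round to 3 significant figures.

Required rate k = F/δ = 156/36.3 = 4.2975 N/mm
d = (8D³N_a·k / G)^(1/4) = (8·47.0³·14·4.2975 / (80.0×10³))^0.25
  = (624.65)^0.25 = 4.9993 mm

5.00 mm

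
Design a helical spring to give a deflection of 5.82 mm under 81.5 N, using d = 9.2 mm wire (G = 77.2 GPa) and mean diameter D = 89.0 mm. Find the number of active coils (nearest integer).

7

Required rate k = F/δ = 81.5/5.82 = 14.003 N/mm
N_a = Gd⁴/(8D³k) = (77.2×10³ × 9.2⁴)/(8 × 89.0³ × 14.003)
    = 5.53055e+08 / 7.89759e+07 = 7.003 → 7 coils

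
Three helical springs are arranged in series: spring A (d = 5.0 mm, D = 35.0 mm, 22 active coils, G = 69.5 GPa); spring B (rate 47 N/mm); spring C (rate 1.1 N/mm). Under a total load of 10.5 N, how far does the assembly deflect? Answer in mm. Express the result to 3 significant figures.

k_A = Gd⁴/(8D³N_a) = (69.5×10³)(5.0⁴)/(8·35.0³·22) = 5.7564 N/mm
Series: 1/k_eq = 1/5.7564 + 1/47 + 1/1.1 = 1.1041; k_eq = 0.90572 N/mm
δ = F/k_eq = 10.5/0.90572 = 11.593 mm

11.6 mm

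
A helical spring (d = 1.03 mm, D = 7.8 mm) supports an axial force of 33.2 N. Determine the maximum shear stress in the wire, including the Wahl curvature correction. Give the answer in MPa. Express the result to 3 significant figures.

721 MPa

Spring index C = D/d = 7.8/1.03 = 7.5728
K_W = (4C−1)/(4C−4) + 0.615/C = 29.291/26.291 + 0.0812 = 1.1953
τ₀ = 8FD/(πd³) = 8·33.2·7.8/(π·1.03³) = 2071.68/3.4329 = 603.48 MPa
τ_max = K·τ₀ = 1.1953 × 603.48 = 721.35 MPa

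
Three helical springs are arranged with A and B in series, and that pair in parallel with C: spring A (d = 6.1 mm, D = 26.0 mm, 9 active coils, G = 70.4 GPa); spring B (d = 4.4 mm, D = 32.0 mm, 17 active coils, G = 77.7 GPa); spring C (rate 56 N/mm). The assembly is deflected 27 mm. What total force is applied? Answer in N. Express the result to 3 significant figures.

1670 N

k_A = Gd⁴/(8D³N_a) = (70.4×10³)(6.1⁴)/(8·26.0³·9) = 77.026 N/mm
k_B = Gd⁴/(8D³N_a) = (77.7×10³)(4.4⁴)/(8·32.0³·17) = 6.535 N/mm
Springs A,B series: k_AB = 1/(1/77.026+1/6.535) = 6.0239 N/mm; parallel with C: k_eq = 6.0239+56 = 62.024 N/mm
F = k_eq·δ = 62.024·27 = 1674.6 N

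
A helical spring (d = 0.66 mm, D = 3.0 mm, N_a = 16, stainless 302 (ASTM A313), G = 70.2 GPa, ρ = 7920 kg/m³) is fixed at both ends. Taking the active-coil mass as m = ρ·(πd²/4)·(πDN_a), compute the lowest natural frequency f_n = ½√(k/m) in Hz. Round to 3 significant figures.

k = Gd⁴/(8D³N_a) = (70.2×10³)(0.66⁴)/(8·3.0³·16) = 3.8542 N/mm = 3854.2 N/m
Wire length L = πDN_a = π·3.0·16 = 150.8 mm
m = ρ·(πd²/4)·L = 7920 × 0.34212×10⁻⁶ m² × 0.1508 m = 0.0004086 kg
f_n = ½√(k/m) = 0.5·√(3854.2/0.0004086) = 0.5·√(9.4329e+06) = 1535.7 Hz

1540 Hz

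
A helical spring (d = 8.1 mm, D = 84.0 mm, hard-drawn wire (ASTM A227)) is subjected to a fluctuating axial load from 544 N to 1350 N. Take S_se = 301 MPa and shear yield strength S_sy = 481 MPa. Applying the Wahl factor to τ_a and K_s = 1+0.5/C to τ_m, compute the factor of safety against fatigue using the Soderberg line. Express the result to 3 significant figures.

0.692

C = D/d = 84.0/8.1 = 10.3704; K_W = (4C−1)/(4C−4)+0.615/C = 1.1393; K_s = 1+0.5/C = 1.0482
F_a = (F_max−F_min)/2 = 403 N; F_m = (F_max+F_min)/2 = 947 N
τ_a = K_W·8F_aD/(πd³) = 1.1393 × 162.21 = 184.81 MPa
τ_m = K_s·8F_mD/(πd³) = 1.0482 × 381.17 = 399.54 MPa
Soderberg: 1/n_f = τ_a/S_se + τ_m/S_sy = 184.81/301 + 399.54/481 = 0.61398 + 0.83065 = 1.4446
n_f = 1/1.4446 = 0.6922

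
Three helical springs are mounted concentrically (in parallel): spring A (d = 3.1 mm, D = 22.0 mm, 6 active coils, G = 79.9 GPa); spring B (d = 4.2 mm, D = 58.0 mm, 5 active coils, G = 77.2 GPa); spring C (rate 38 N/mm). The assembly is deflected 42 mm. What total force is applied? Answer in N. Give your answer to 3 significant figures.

2330 N

k_A = Gd⁴/(8D³N_a) = (79.9×10³)(3.1⁴)/(8·22.0³·6) = 14.437 N/mm
k_B = Gd⁴/(8D³N_a) = (77.2×10³)(4.2⁴)/(8·58.0³·5) = 3.078 N/mm
Parallel: k_eq = 14.437 + 3.078 + 38 = 55.515 N/mm
F = k_eq·δ = 55.515·42 = 2331.6 N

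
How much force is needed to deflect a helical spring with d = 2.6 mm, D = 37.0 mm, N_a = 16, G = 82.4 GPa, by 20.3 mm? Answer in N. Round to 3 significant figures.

k = Gd⁴/(8D³N_a) = (82.4×10³)(2.6⁴)/(8·37.0³·16) = 0.58077 N/mm
F = k·δ = 0.58077 × 20.3 = 11.79 N

11.8 N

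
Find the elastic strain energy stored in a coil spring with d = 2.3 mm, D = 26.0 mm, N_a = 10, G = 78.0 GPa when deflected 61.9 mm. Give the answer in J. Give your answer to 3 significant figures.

2.97 J

k = Gd⁴/(8D³N_a) = (78.0×10³)(2.3⁴)/(8·26.0³·10) = 1.5524 N/mm
U = ½kδ² = 0.5 × 1.5524 × 61.9² = 2974 N·mm = 2.974 J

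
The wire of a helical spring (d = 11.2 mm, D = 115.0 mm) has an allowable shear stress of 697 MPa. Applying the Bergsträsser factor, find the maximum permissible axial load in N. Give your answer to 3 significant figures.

C = D/d = 115.0/11.2 = 10.2679
K_B = (4C+2)/(4C−3) = 43.071/38.071 = 1.1313
τ_max = K·8FD/(πd³) → F_max = τ_allow·πd³/(8DK)
F_max = 697·π·11.2³/(8·115.0·1.1313) = 3.0764e+06/1040.8 = 2955.7 N

2960 N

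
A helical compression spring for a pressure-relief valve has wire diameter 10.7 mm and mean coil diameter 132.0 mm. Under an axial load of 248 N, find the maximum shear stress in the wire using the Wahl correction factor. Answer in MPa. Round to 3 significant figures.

Spring index C = D/d = 132.0/10.7 = 12.3364
K_W = (4C−1)/(4C−4) + 0.615/C = 48.346/45.346 + 0.0499 = 1.1160
τ₀ = 8FD/(πd³) = 8·248·132.0/(π·10.7³) = 261888/3848.6 = 68.048 MPa
τ_max = K·τ₀ = 1.1160 × 68.048 = 75.942 MPa

75.9 MPa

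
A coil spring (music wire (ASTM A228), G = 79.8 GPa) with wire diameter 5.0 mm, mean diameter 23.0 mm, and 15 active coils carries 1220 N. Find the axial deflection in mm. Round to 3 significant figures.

35.7 mm

k = Gd⁴/(8D³N_a) = (79.8×10³)(5.0⁴)/(8·23.0³·15) = 34.16 N/mm
δ = F/k = 1220 / 34.16 = 35.714 mm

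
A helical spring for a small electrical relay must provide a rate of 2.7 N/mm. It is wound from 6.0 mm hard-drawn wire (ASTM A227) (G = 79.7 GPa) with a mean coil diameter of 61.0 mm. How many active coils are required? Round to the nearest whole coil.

N_a = Gd⁴/(8D³k) = (79.7×10³ × 6.0⁴)/(8 × 61.0³ × 2.7)
    = 1.03291e+08 / 4.90279e+06 = 21.07 → 21 coils

21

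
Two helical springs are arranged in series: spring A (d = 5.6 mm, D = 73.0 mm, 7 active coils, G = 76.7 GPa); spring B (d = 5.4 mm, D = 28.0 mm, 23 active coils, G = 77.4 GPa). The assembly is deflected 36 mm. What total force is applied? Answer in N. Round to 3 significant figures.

103 N

k_A = Gd⁴/(8D³N_a) = (76.7×10³)(5.6⁴)/(8·73.0³·7) = 3.4625 N/mm
k_B = Gd⁴/(8D³N_a) = (77.4×10³)(5.4⁴)/(8·28.0³·23) = 16.294 N/mm
Series: 1/k_eq = 1/3.4625 + 1/16.294 = 0.35018; k_eq = 2.8557 N/mm
F = k_eq·δ = 2.8557·36 = 102.8 N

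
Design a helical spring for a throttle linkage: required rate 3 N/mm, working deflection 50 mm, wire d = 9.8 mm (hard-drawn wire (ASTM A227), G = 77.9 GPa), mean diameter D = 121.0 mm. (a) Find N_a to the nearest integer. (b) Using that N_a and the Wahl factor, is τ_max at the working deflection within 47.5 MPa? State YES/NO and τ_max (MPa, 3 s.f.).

N_a = Gd⁴/(8D³k) = (77.9×10³)(9.8⁴)/(8·121.0³·3) = 16.9 → N_a = 17
Actual rate k = Gd⁴/(8D³·17) = 2.9823 N/mm
Working load F = kδ = 2.9823·50 = 149.11 N
C = 121.0/9.8 = 12.3469; K_W = (4C−1)/(4C−4)+0.615/C = 1.1159
τ_max = K_W·8FD/(πd³) = 1.1159·48.816 = 54.474 MPa
τ_max > 47.5 MPa → exceeds allowable

(a) 17 coils; (b) NO, τ_max = 54.5 MPa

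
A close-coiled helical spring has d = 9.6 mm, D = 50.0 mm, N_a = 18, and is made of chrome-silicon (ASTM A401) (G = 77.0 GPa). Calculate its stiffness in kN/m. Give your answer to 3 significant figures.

k = Gd⁴/(8D³N_a) = (77.0×10³ × 9.6⁴) / (8 × 50.0³ × 18)
  = 6.53997e+08 / 1.8e+07 = 36.333 N/mm

36.3 kN/m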